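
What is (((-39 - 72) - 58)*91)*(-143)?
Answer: 2199197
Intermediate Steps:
(((-39 - 72) - 58)*91)*(-143) = ((-111 - 58)*91)*(-143) = -169*91*(-143) = -15379*(-143) = 2199197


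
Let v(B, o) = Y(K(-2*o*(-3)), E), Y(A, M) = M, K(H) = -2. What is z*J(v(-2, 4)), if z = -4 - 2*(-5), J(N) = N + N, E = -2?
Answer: -24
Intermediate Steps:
v(B, o) = -2
J(N) = 2*N
z = 6 (z = -4 + 10 = 6)
z*J(v(-2, 4)) = 6*(2*(-2)) = 6*(-4) = -24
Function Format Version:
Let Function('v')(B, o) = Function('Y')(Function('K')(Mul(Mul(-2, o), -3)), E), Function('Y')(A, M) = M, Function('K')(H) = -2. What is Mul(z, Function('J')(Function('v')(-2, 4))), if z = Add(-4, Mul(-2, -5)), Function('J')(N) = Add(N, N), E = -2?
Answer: -24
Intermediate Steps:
Function('v')(B, o) = -2
Function('J')(N) = Mul(2, N)
z = 6 (z = Add(-4, 10) = 6)
Mul(z, Function('J')(Function('v')(-2, 4))) = Mul(6, Mul(2, -2)) = Mul(6, -4) = -24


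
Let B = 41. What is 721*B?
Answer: 29561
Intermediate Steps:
721*B = 721*41 = 29561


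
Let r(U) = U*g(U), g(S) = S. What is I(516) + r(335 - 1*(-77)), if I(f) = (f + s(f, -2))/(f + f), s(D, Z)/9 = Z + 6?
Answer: 7299015/43 ≈ 1.6974e+5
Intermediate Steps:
s(D, Z) = 54 + 9*Z (s(D, Z) = 9*(Z + 6) = 9*(6 + Z) = 54 + 9*Z)
I(f) = (36 + f)/(2*f) (I(f) = (f + (54 + 9*(-2)))/(f + f) = (f + (54 - 18))/((2*f)) = (f + 36)*(1/(2*f)) = (36 + f)*(1/(2*f)) = (36 + f)/(2*f))
r(U) = U² (r(U) = U*U = U²)
I(516) + r(335 - 1*(-77)) = (½)*(36 + 516)/516 + (335 - 1*(-77))² = (½)*(1/516)*552 + (335 + 77)² = 23/43 + 412² = 23/43 + 169744 = 7299015/43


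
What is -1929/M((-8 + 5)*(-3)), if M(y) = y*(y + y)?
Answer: -643/54 ≈ -11.907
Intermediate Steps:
M(y) = 2*y**2 (M(y) = y*(2*y) = 2*y**2)
-1929/M((-8 + 5)*(-3)) = -1929*1/(18*(-8 + 5)**2) = -1929/(2*(-3*(-3))**2) = -1929/(2*9**2) = -1929/(2*81) = -1929/162 = -1929*1/162 = -643/54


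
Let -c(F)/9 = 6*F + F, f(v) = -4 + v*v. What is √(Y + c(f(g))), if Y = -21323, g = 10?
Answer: I*√27371 ≈ 165.44*I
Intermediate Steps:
f(v) = -4 + v²
c(F) = -63*F (c(F) = -9*(6*F + F) = -63*F)
√(Y + c(f(g))) = √(-21323 - 63*(-4 + 10²)) = √(-21323 - 63*(-4 + 100)) = √(-21323 - 63*96) = √(-21323 - 6048) = √(-27371) = I*√27371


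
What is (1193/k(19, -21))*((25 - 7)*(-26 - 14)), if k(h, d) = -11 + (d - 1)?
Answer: 286320/11 ≈ 26029.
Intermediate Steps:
k(h, d) = -12 + d (k(h, d) = -11 + (-1 + d) = -12 + d)
(1193/k(19, -21))*((25 - 7)*(-26 - 14)) = (1193/(-12 - 21))*((25 - 7)*(-26 - 14)) = (1193/(-33))*(18*(-40)) = (1193*(-1/33))*(-720) = -1193/33*(-720) = 286320/11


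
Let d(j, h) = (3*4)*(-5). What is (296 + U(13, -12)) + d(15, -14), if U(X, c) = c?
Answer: 224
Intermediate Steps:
d(j, h) = -60 (d(j, h) = 12*(-5) = -60)
(296 + U(13, -12)) + d(15, -14) = (296 - 12) - 60 = 284 - 60 = 224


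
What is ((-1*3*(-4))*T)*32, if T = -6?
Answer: -2304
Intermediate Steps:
((-1*3*(-4))*T)*32 = ((-1*3*(-4))*(-6))*32 = (-3*(-4)*(-6))*32 = (12*(-6))*32 = -72*32 = -2304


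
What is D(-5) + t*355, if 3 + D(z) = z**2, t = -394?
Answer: -139848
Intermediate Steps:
D(z) = -3 + z**2
D(-5) + t*355 = (-3 + (-5)**2) - 394*355 = (-3 + 25) - 139870 = 22 - 139870 = -139848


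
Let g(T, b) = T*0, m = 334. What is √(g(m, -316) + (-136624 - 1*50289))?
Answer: I*√186913 ≈ 432.33*I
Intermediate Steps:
g(T, b) = 0
√(g(m, -316) + (-136624 - 1*50289)) = √(0 + (-136624 - 1*50289)) = √(0 + (-136624 - 50289)) = √(0 - 186913) = √(-186913) = I*√186913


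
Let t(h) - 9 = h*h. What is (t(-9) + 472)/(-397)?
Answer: -562/397 ≈ -1.4156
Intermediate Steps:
t(h) = 9 + h**2 (t(h) = 9 + h*h = 9 + h**2)
(t(-9) + 472)/(-397) = ((9 + (-9)**2) + 472)/(-397) = ((9 + 81) + 472)*(-1/397) = (90 + 472)*(-1/397) = 562*(-1/397) = -562/397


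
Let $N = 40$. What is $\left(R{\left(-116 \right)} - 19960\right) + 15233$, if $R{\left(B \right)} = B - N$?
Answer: $-4883$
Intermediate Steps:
$R{\left(B \right)} = -40 + B$ ($R{\left(B \right)} = B - 40 = -40 + B$)
$\left(R{\left(-116 \right)} - 19960\right) + 15233 = \left(\left(-40 - 116\right) - 19960\right) + 15233 = \left(-156 - 19960\right) + 15233 = -20116 + 15233 = -4883$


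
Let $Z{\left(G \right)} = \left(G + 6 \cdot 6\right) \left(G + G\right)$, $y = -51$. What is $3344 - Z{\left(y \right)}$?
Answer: $1814$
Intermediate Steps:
$Z{\left(G \right)} = 2 G \left(36 + G\right)$ ($Z{\left(G \right)} = \left(G + 36\right) 2 G = \left(36 + G\right) 2 G = 2 G \left(36 + G\right)$)
$3344 - Z{\left(y \right)} = 3344 - 2 \left(-51\right) \left(36 - 51\right) = 3344 - 2 \left(-51\right) \left(-15\right) = 3344 - 1530 = 1814$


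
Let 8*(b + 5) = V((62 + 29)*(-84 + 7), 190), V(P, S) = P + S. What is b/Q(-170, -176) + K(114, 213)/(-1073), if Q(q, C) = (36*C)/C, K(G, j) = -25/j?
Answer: -522384431/21940704 ≈ -23.809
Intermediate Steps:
Q(q, C) = 36
b = -6857/8 (b = -5 + ((62 + 29)*(-84 + 7) + 190)/8 = -5 + (91*(-77) + 190)/8 = -5 + (-7007 + 190)/8 = -5 + (1/8)*(-6817) = -5 - 6817/8 = -6857/8 ≈ -857.13)
b/Q(-170, -176) + K(114, 213)/(-1073) = -6857/8/36 - 25/213/(-1073) = -6857/8*1/36 - 25*1/213*(-1/1073) = -6857/288 - 25/213*(-1/1073) = -6857/288 + 25/228549 = -522384431/21940704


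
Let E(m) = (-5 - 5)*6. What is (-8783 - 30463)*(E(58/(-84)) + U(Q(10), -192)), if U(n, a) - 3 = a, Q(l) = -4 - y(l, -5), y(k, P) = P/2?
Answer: 9772254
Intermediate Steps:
y(k, P) = P/2 (y(k, P) = P*(½) = P/2)
Q(l) = -3/2 (Q(l) = -4 - (-5)/2 = -4 - 1*(-5/2) = -4 + 5/2 = -3/2)
E(m) = -60 (E(m) = -10*6 = -60)
U(n, a) = 3 + a
(-8783 - 30463)*(E(58/(-84)) + U(Q(10), -192)) = (-8783 - 30463)*(-60 + (3 - 192)) = -39246*(-60 - 189) = -39246*(-249) = 9772254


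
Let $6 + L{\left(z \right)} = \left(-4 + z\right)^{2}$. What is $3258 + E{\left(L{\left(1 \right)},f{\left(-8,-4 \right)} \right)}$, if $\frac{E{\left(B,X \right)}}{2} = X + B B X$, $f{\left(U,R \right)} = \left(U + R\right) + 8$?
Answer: $3178$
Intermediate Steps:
$f{\left(U,R \right)} = 8 + R + U$ ($f{\left(U,R \right)} = \left(R + U\right) + 8 = 8 + R + U$)
$L{\left(z \right)} = -6 + \left(-4 + z\right)^{2}$
$E{\left(B,X \right)} = 2 X + 2 X B^{2}$ ($E{\left(B,X \right)} = 2 \left(X + B B X\right) = 2 \left(X + B^{2} X\right) = 2 \left(X + X B^{2}\right) = 2 X + 2 X B^{2}$)
$3258 + E{\left(L{\left(1 \right)},f{\left(-8,-4 \right)} \right)} = 3258 + 2 \left(8 - 4 - 8\right) \left(1 + \left(-6 + \left(-4 + 1\right)^{2}\right)^{2}\right) = 3258 + 2 \left(-4\right) \left(1 + \left(-6 + \left(-3\right)^{2}\right)^{2}\right) = 3258 + 2 \left(-4\right) \left(1 + \left(-6 + 9\right)^{2}\right) = 3258 + 2 \left(-4\right) \left(1 + 3^{2}\right) = 3258 + 2 \left(-4\right) \left(1 + 9\right) = 3258 + 2 \left(-4\right) 10 = 3258 - 80 = 3178$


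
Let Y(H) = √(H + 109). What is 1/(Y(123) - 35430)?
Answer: -17715/627642334 - √58/627642334 ≈ -2.8237e-5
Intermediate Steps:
Y(H) = √(109 + H)
1/(Y(123) - 35430) = 1/(√(109 + 123) - 35430) = 1/(√232 - 35430) = 1/(2*√58 - 35430) = 1/(-35430 + 2*√58)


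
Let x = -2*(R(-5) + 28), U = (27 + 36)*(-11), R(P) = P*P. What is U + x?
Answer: -799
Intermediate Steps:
R(P) = P**2
U = -693 (U = 63*(-11) = -693)
x = -106 (x = -2*((-5)**2 + 28) = -2*(25 + 28) = -2*53 = -106)
U + x = -693 - 106 = -799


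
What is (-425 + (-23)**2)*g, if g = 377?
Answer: 39208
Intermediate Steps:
(-425 + (-23)**2)*g = (-425 + (-23)**2)*377 = (-425 + 529)*377 = 104*377 = 39208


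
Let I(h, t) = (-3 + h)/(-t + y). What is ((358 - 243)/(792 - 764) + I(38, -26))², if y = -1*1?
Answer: 594441/19600 ≈ 30.329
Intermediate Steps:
y = -1
I(h, t) = (-3 + h)/(-1 - t) (I(h, t) = (-3 + h)/(-t - 1) = (-3 + h)/(-1 - t))
((358 - 243)/(792 - 764) + I(38, -26))² = ((358 - 243)/(792 - 764) + (3 - 1*38)/(1 - 26))² = (115/28 + (3 - 38)/(-25))² = (115*(1/28) - 1/25*(-35))² = (115/28 + 7/5)² = (771/140)² = 594441/19600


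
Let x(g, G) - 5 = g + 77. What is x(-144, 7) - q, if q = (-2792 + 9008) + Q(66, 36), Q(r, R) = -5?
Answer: -6273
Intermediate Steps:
x(g, G) = 82 + g (x(g, G) = 5 + (g + 77) = 5 + (77 + g) = 82 + g)
q = 6211 (q = (-2792 + 9008) - 5 = 6216 - 5 = 6211)
x(-144, 7) - q = (82 - 144) - 1*6211 = -62 - 6211 = -6273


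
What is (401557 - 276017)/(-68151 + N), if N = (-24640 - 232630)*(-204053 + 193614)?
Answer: 125540/2685573379 ≈ 4.6746e-5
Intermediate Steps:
N = 2685641530 (N = -257270*(-10439) = 2685641530)
(401557 - 276017)/(-68151 + N) = (401557 - 276017)/(-68151 + 2685641530) = 125540/2685573379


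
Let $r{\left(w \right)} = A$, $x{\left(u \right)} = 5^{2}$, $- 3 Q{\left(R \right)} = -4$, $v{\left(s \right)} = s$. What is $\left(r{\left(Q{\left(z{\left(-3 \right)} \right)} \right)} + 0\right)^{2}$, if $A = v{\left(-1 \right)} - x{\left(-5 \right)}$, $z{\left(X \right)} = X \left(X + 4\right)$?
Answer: $676$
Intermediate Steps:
$z{\left(X \right)} = X \left(4 + X\right)$
$Q{\left(R \right)} = \frac{4}{3}$ ($Q{\left(R \right)} = \left(- \frac{1}{3}\right) \left(-4\right) = \frac{4}{3}$)
$x{\left(u \right)} = 25$
$A = -26$ ($A = -1 - 25 = -26$)
$r{\left(w \right)} = -26$
$\left(r{\left(Q{\left(z{\left(-3 \right)} \right)} \right)} + 0\right)^{2} = \left(-26 + 0\right)^{2} = \left(-26\right)^{2} = 676$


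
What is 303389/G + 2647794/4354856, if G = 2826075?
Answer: 4402039917767/6153574835100 ≈ 0.71536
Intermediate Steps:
303389/G + 2647794/4354856 = 303389/2826075 + 2647794/4354856 = 303389*(1/2826075) + 2647794*(1/4354856) = 303389/2826075 + 1323897/2177428 = 4402039917767/6153574835100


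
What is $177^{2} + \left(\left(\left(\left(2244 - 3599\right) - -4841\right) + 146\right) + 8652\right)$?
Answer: $43613$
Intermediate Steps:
$177^{2} + \left(\left(\left(\left(2244 - 3599\right) - -4841\right) + 146\right) + 8652\right) = 31329 + \left(\left(\left(-1355 + 4841\right) + 146\right) + 8652\right) = 31329 + \left(\left(3486 + 146\right) + 8652\right) = 31329 + \left(3632 + 8652\right) = 31329 + 12284 = 43613$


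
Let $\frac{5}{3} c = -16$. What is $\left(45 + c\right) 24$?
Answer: $\frac{4248}{5} \approx 849.6$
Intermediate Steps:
$c = - \frac{48}{5}$ ($c = \frac{3}{5} \left(-16\right) = - \frac{48}{5} \approx -9.6$)
$\left(45 + c\right) 24 = \left(45 - \frac{48}{5}\right) 24 = \frac{177}{5} \cdot 24 = \frac{4248}{5}$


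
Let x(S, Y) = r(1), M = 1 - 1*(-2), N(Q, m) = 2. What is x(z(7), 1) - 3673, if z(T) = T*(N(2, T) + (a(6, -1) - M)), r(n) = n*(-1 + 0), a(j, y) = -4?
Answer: -3674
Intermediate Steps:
M = 3 (M = 1 + 2 = 3)
r(n) = -n (r(n) = n*(-1) = -n)
z(T) = -5*T (z(T) = T*(2 + (-4 - 1*3)) = T*(2 + (-4 - 3)) = T*(2 - 7) = T*(-5) = -5*T)
x(S, Y) = -1 (x(S, Y) = -1*1 = -1)
x(z(7), 1) - 3673 = -1 - 3673 = -3674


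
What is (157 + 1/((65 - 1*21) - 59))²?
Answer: 5541316/225 ≈ 24628.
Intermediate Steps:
(157 + 1/((65 - 1*21) - 59))² = (157 + 1/((65 - 21) - 59))² = (157 + 1/(44 - 59))² = (157 + 1/(-15))² = (157 - 1/15)² = (2354/15)² = 5541316/225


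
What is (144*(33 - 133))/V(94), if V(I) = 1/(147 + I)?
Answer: -3470400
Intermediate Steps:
(144*(33 - 133))/V(94) = (144*(33 - 133))/(1/(147 + 94)) = (144*(-100))/(1/241) = -14400/1/241 = -14400*241 = -3470400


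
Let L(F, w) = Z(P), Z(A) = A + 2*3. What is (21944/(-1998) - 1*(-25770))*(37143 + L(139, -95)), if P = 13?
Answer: 956299333796/999 ≈ 9.5726e+8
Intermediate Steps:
Z(A) = 6 + A (Z(A) = A + 6 = 6 + A)
L(F, w) = 19 (L(F, w) = 6 + 13 = 19)
(21944/(-1998) - 1*(-25770))*(37143 + L(139, -95)) = (21944/(-1998) - 1*(-25770))*(37143 + 19) = (21944*(-1/1998) + 25770)*37162 = (-10972/999 + 25770)*37162 = (25733258/999)*37162 = 956299333796/999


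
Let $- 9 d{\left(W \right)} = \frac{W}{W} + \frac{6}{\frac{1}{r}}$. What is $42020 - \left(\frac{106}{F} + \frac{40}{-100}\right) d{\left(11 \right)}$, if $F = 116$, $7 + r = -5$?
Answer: $\frac{109661621}{2610} \approx 42016.0$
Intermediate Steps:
$r = -12$ ($r = -7 - 5 = -12$)
$d{\left(W \right)} = \frac{71}{9}$ ($d{\left(W \right)} = - \frac{\frac{W}{W} + \frac{6}{\frac{1}{-12}}}{9} = - \frac{1 + \frac{6}{- \frac{1}{12}}}{9} = - \frac{1 + 6 \left(-12\right)}{9} = - \frac{1 - 72}{9} = \left(- \frac{1}{9}\right) \left(-71\right) = \frac{71}{9}$)
$42020 - \left(\frac{106}{F} + \frac{40}{-100}\right) d{\left(11 \right)} = 42020 - \left(\frac{106}{116} + \frac{40}{-100}\right) \frac{71}{9} = 42020 - \left(106 \cdot \frac{1}{116} + 40 \left(- \frac{1}{100}\right)\right) \frac{71}{9} = 42020 - \left(\frac{53}{58} - \frac{2}{5}\right) \frac{71}{9} = 42020 - \frac{149}{290} \cdot \frac{71}{9} = 42020 - \frac{10579}{2610} = \frac{109661621}{2610}$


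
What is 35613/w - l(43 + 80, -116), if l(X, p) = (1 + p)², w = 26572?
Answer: -351379087/26572 ≈ -13224.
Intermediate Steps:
35613/w - l(43 + 80, -116) = 35613/26572 - (1 - 116)² = 35613*(1/26572) - 1*(-115)² = 35613/26572 - 1*13225 = 35613/26572 - 13225 = -351379087/26572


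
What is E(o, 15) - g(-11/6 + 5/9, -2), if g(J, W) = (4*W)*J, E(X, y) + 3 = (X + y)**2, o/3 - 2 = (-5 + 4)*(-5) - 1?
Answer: 9682/9 ≈ 1075.8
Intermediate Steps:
o = 18 (o = 6 + 3*((-5 + 4)*(-5) - 1) = 6 + 3*(-1*(-5) - 1) = 6 + 3*(5 - 1) = 6 + 3*4 = 6 + 12 = 18)
E(X, y) = -3 + (X + y)**2
g(J, W) = 4*J*W
E(o, 15) - g(-11/6 + 5/9, -2) = (-3 + (18 + 15)**2) - 4*(-11/6 + 5/9)*(-2) = (-3 + 33**2) - 4*(-11*1/6 + 5*(1/9))*(-2) = (-3 + 1089) - 4*(-11/6 + 5/9)*(-2) = 1086 - 4*(-23)*(-2)/18 = 1086 - 1*92/9 = 1086 - 92/9 = 9682/9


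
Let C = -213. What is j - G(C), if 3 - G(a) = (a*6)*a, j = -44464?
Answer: 227747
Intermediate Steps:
G(a) = 3 - 6*a² (G(a) = 3 - a*6*a = 3 - 6*a*a = 3 - 6*a²)
j - G(C) = -44464 - (3 - 6*(-213)²) = -44464 - (3 - 6*45369) = -44464 - (3 - 272214) = -44464 - 1*(-272211) = -44464 + 272211 = 227747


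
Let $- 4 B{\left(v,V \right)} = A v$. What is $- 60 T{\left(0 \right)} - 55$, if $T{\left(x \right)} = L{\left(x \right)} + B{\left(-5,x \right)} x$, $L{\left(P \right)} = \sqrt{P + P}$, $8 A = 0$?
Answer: $-55$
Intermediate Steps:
$A = 0$ ($A = \frac{1}{8} \cdot 0 = 0$)
$L{\left(P \right)} = \sqrt{2} \sqrt{P}$ ($L{\left(P \right)} = \sqrt{2 P} = \sqrt{2} \sqrt{P}$)
$B{\left(v,V \right)} = 0$ ($B{\left(v,V \right)} = - \frac{0 v}{4} = \left(- \frac{1}{4}\right) 0 = 0$)
$T{\left(x \right)} = \sqrt{2} \sqrt{x}$ ($T{\left(x \right)} = \sqrt{2} \sqrt{x} + 0 x = \sqrt{2} \sqrt{x} + 0 = \sqrt{2} \sqrt{x}$)
$- 60 T{\left(0 \right)} - 55 = - 60 \sqrt{2} \sqrt{0} - 55 = - 60 \sqrt{2} \cdot 0 - 55 = \left(-60\right) 0 - 55 = 0 - 55 = -55$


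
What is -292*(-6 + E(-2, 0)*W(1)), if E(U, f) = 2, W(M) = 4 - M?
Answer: 0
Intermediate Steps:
-292*(-6 + E(-2, 0)*W(1)) = -292*(-6 + 2*(4 - 1*1)) = -292*(-6 + 2*(4 - 1)) = -292*(-6 + 2*3) = -292*(-6 + 6) = -292*0 = 0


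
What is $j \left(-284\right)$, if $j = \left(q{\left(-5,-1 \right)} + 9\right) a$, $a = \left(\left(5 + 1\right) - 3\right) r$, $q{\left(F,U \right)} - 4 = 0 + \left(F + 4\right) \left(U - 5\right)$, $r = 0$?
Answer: $0$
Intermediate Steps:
$q{\left(F,U \right)} = 4 + \left(-5 + U\right) \left(4 + F\right)$ ($q{\left(F,U \right)} = 4 + \left(0 + \left(F + 4\right) \left(U - 5\right)\right) = 4 + \left(0 + \left(4 + F\right) \left(-5 + U\right)\right) = 4 + \left(0 + \left(-5 + U\right) \left(4 + F\right)\right) = 4 + \left(-5 + U\right) \left(4 + F\right)$)
$a = 0$ ($a = \left(\left(5 + 1\right) - 3\right) 0 = \left(6 - 3\right) 0 = 3 \cdot 0 = 0$)
$j = 0$ ($j = \left(\left(-16 - -25 + 4 \left(-1\right) - -5\right) + 9\right) 0 = \left(\left(-16 + 25 - 4 + 5\right) + 9\right) 0 = \left(10 + 9\right) 0 = 19 \cdot 0 = 0$)
$j \left(-284\right) = 0 \left(-284\right) = 0$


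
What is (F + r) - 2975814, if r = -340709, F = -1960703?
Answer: -5277226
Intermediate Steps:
(F + r) - 2975814 = (-1960703 - 340709) - 2975814 = -2301412 - 2975814 = -5277226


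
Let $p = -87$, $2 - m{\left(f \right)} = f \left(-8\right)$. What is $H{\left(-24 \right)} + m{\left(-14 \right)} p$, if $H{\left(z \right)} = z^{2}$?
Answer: $10146$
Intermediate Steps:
$m{\left(f \right)} = 2 + 8 f$ ($m{\left(f \right)} = 2 - f \left(-8\right) = 2 - - 8 f = 2 + 8 f$)
$H{\left(-24 \right)} + m{\left(-14 \right)} p = \left(-24\right)^{2} + \left(2 + 8 \left(-14\right)\right) \left(-87\right) = 576 + \left(2 - 112\right) \left(-87\right) = 576 - -9570 = 576 + 9570 = 10146$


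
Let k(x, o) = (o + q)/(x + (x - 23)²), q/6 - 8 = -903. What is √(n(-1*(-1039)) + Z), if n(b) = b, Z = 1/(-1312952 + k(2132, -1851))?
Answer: √35467926995706142404710326190/5842653475597 ≈ 32.234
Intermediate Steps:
q = -5370 (q = 48 + 6*(-903) = 48 - 5418 = -5370)
k(x, o) = (-5370 + o)/(x + (-23 + x)²) (k(x, o) = (o - 5370)/(x + (x - 23)²) = (-5370 + o)/(x + (-23 + x)²))
Z = -4450013/5842653475597 (Z = 1/(-1312952 + (-5370 - 1851)/(2132 + (-23 + 2132)²)) = 1/(-1312952 - 7221/(2132 + 2109²)) = 1/(-1312952 - 7221/(2132 + 4447881)) = 1/(-1312952 - 7221/4450013) = 1/(-5842653475597/4450013) = -4450013/5842653475597 ≈ -7.6164e-7)
√(n(-1*(-1039)) + Z) = √(-1*(-1039) - 4450013/5842653475597) = √(1039 - 4450013/5842653475597) = √(6070516956695270/5842653475597) = √35467926995706142404710326190/5842653475597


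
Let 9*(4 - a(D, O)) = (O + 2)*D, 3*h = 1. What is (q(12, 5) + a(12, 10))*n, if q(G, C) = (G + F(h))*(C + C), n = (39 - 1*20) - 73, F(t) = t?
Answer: -6012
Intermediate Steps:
h = ⅓ (h = (⅓)*1 = ⅓ ≈ 0.33333)
a(D, O) = 4 - D*(2 + O)/9 (a(D, O) = 4 - (O + 2)*D/9 = 4 - (2 + O)*D/9 = 4 - D*(2 + O)/9)
n = -54 (n = (39 - 20) - 73 = 19 - 73 = -54)
q(G, C) = 2*C*(⅓ + G) (q(G, C) = (G + ⅓)*(C + C) = (⅓ + G)*(2*C) = 2*C*(⅓ + G))
(q(12, 5) + a(12, 10))*n = ((⅔)*5*(1 + 3*12) + (4 - 2/9*12 - ⅑*12*10))*(-54) = ((⅔)*5*(1 + 36) + (4 - 8/3 - 40/3))*(-54) = ((⅔)*5*37 - 12)*(-54) = (370/3 - 12)*(-54) = (334/3)*(-54) = -6012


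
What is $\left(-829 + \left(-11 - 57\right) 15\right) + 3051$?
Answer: $1202$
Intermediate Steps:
$\left(-829 + \left(-11 - 57\right) 15\right) + 3051 = \left(-829 - 1020\right) + 3051 = -1849 + 3051 = 1202$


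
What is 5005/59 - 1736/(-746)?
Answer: 1918077/22007 ≈ 87.158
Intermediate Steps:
5005/59 - 1736/(-746) = 5005*(1/59) - 1736*(-1/746) = 5005/59 + 868/373 = 1918077/22007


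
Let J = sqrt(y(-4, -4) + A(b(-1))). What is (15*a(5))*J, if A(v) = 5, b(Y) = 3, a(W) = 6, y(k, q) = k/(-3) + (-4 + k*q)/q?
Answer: 30*sqrt(30) ≈ 164.32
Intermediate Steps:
y(k, q) = -k/3 + (-4 + k*q)/q (y(k, q) = k*(-1/3) + (-4 + k*q)/q = -k/3 + (-4 + k*q)/q)
J = sqrt(30)/3 (J = sqrt((-4/(-4) + (2/3)*(-4)) + 5) = sqrt((-4*(-1/4) - 8/3) + 5) = sqrt((1 - 8/3) + 5) = sqrt(-5/3 + 5) = sqrt(10/3) = sqrt(30)/3 ≈ 1.8257)
(15*a(5))*J = (15*6)*(sqrt(30)/3) = 90*(sqrt(30)/3) = 30*sqrt(30)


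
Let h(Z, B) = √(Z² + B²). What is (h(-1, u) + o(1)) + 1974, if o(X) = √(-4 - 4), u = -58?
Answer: 1974 + √3365 + 2*I*√2 ≈ 2032.0 + 2.8284*I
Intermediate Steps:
h(Z, B) = √(B² + Z²)
o(X) = 2*I*√2 (o(X) = √(-8) = 2*I*√2)
(h(-1, u) + o(1)) + 1974 = (√((-58)² + (-1)²) + 2*I*√2) + 1974 = (√(3364 + 1) + 2*I*√2) + 1974 = (√3365 + 2*I*√2) + 1974 = 1974 + √3365 + 2*I*√2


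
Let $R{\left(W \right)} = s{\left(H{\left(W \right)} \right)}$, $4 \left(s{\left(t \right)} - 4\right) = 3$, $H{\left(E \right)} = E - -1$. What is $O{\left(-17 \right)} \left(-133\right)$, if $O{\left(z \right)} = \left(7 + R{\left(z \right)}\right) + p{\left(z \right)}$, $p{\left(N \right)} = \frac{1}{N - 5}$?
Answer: $- \frac{68495}{44} \approx -1556.7$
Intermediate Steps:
$H{\left(E \right)} = 1 + E$ ($H{\left(E \right)} = E + 1 = 1 + E$)
$p{\left(N \right)} = \frac{1}{-5 + N}$
$s{\left(t \right)} = \frac{19}{4}$ ($s{\left(t \right)} = 4 + \frac{1}{4} \cdot 3 = 4 + \frac{3}{4} = \frac{19}{4}$)
$R{\left(W \right)} = \frac{19}{4}$
$O{\left(z \right)} = \frac{47}{4} + \frac{1}{-5 + z}$ ($O{\left(z \right)} = \left(7 + \frac{19}{4}\right) + \frac{1}{-5 + z} = \frac{47}{4} + \frac{1}{-5 + z}$)
$O{\left(-17 \right)} \left(-133\right) = \frac{-231 + 47 \left(-17\right)}{4 \left(-5 - 17\right)} \left(-133\right) = \frac{-231 - 799}{4 \left(-22\right)} \left(-133\right) = \frac{1}{4} \left(- \frac{1}{22}\right) \left(-1030\right) \left(-133\right) = \frac{515}{44} \left(-133\right) = - \frac{68495}{44}$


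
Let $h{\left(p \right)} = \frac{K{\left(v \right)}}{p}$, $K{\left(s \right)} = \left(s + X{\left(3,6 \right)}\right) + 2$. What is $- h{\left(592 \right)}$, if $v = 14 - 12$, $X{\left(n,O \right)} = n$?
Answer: $- \frac{7}{592} \approx -0.011824$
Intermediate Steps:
$v = 2$ ($v = 14 - 12 = 2$)
$K{\left(s \right)} = 5 + s$ ($K{\left(s \right)} = \left(s + 3\right) + 2 = \left(3 + s\right) + 2 = 5 + s$)
$h{\left(p \right)} = \frac{7}{p}$ ($h{\left(p \right)} = \frac{5 + 2}{p} = \frac{7}{p}$)
$- h{\left(592 \right)} = - \frac{7}{592}$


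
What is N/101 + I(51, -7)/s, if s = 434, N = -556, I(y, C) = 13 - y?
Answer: -122571/21917 ≈ -5.5925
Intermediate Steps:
N/101 + I(51, -7)/s = -556/101 + (13 - 1*51)/434 = -556*1/101 + (13 - 51)*(1/434) = -556/101 - 38*1/434 = -556/101 - 19/217 = -122571/21917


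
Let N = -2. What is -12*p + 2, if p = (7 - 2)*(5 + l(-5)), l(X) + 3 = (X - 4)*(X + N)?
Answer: -3898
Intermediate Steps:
l(X) = -3 + (-4 + X)*(-2 + X) (l(X) = -3 + (X - 4)*(X - 2) = -3 + (-4 + X)*(-2 + X))
p = 325 (p = (7 - 2)*(5 + (5 + (-5)² - 6*(-5))) = 5*(5 + (5 + 25 + 30)) = 5*(5 + 60) = 5*65 = 325)
-12*p + 2 = -12*325 + 2 = -3900 + 2 = -3898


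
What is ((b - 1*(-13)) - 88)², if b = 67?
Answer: 64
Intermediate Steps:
((b - 1*(-13)) - 88)² = ((67 - 1*(-13)) - 88)² = ((67 + 13) - 88)² = (80 - 88)² = (-8)² = 64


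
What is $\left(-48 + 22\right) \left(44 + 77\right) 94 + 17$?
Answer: $-295707$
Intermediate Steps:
$\left(-48 + 22\right) \left(44 + 77\right) 94 + 17 = \left(-26\right) 121 \cdot 94 + 17 = \left(-3146\right) 94 + 17 = -295724 + 17 = -295707$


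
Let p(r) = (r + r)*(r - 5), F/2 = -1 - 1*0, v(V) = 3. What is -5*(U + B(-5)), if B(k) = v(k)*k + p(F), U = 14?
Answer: -135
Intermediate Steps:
F = -2 (F = 2*(-1 - 1*0) = 2*(-1 + 0) = 2*(-1) = -2)
p(r) = 2*r*(-5 + r) (p(r) = (2*r)*(-5 + r) = 2*r*(-5 + r))
B(k) = 28 + 3*k (B(k) = 3*k + 2*(-2)*(-5 - 2) = 3*k + 2*(-2)*(-7) = 3*k + 28 = 28 + 3*k)
-5*(U + B(-5)) = -5*(14 + (28 + 3*(-5))) = -5*(14 + (28 - 15)) = -5*(14 + 13) = -5*27 = -135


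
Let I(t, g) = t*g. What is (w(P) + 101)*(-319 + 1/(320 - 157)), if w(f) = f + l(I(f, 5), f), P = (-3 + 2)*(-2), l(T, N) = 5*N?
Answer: -5875548/163 ≈ -36046.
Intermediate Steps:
I(t, g) = g*t
P = 2 (P = -1*(-2) = 2)
w(f) = 6*f (w(f) = f + 5*f = 6*f)
(w(P) + 101)*(-319 + 1/(320 - 157)) = (6*2 + 101)*(-319 + 1/(320 - 157)) = (12 + 101)*(-319 + 1/163) = 113*(-319 + 1/163) = 113*(-51996/163) = -5875548/163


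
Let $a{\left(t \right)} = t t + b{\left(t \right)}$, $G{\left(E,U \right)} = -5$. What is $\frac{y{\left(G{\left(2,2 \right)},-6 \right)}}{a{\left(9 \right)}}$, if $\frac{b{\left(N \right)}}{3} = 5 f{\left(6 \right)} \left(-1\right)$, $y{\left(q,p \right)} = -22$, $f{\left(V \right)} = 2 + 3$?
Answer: $- \frac{11}{3} \approx -3.6667$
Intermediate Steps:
$f{\left(V \right)} = 5$
$b{\left(N \right)} = -75$ ($b{\left(N \right)} = 3 \cdot 5 \cdot 5 \left(-1\right) = 3 \cdot 25 \left(-1\right) = 3 \left(-25\right) = -75$)
$a{\left(t \right)} = -75 + t^{2}$ ($a{\left(t \right)} = t t - 75 = t^{2} - 75 = -75 + t^{2}$)
$\frac{y{\left(G{\left(2,2 \right)},-6 \right)}}{a{\left(9 \right)}} = - \frac{22}{-75 + 9^{2}} = - \frac{22}{-75 + 81} = - \frac{22}{6} = \left(-22\right) \frac{1}{6} = - \frac{11}{3}$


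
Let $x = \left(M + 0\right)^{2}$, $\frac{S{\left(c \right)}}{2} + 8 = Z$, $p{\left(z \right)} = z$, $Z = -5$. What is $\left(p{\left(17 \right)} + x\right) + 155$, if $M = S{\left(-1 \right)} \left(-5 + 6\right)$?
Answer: $848$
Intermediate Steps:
$S{\left(c \right)} = -26$ ($S{\left(c \right)} = -16 + 2 \left(-5\right) = -16 - 10 = -26$)
$M = -26$ ($M = - 26 \left(-5 + 6\right) = \left(-26\right) 1 = -26$)
$x = 676$ ($x = \left(-26 + 0\right)^{2} = \left(-26\right)^{2} = 676$)
$\left(p{\left(17 \right)} + x\right) + 155 = \left(17 + 676\right) + 155 = 693 + 155 = 848$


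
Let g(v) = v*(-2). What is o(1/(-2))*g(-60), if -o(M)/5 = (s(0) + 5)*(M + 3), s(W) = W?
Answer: -7500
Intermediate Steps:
g(v) = -2*v
o(M) = -75 - 25*M (o(M) = -5*(0 + 5)*(M + 3) = -25*(3 + M) = -5*(15 + 5*M) = -75 - 25*M)
o(1/(-2))*g(-60) = (-75 - 25/(-2))*(-2*(-60)) = (-75 - 25*(-1)/2)*120 = (-75 - 25*(-½))*120 = (-75 + 25/2)*120 = -125/2*120 = -7500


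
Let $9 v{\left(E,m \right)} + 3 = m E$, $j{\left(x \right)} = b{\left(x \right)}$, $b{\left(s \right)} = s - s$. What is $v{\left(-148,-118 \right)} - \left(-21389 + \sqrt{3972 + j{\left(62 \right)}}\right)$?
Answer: $\frac{209962}{9} - 2 \sqrt{993} \approx 23266.0$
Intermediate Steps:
$b{\left(s \right)} = 0$
$j{\left(x \right)} = 0$
$v{\left(E,m \right)} = - \frac{1}{3} + \frac{E m}{9}$ ($v{\left(E,m \right)} = - \frac{1}{3} + \frac{m E}{9} = - \frac{1}{3} + \frac{E m}{9}$)
$v{\left(-148,-118 \right)} - \left(-21389 + \sqrt{3972 + j{\left(62 \right)}}\right) = \left(- \frac{1}{3} + \frac{1}{9} \left(-148\right) \left(-118\right)\right) + \left(21389 - \sqrt{3972 + 0}\right) = \left(- \frac{1}{3} + \frac{17464}{9}\right) + \left(21389 - \sqrt{3972}\right) = \frac{17461}{9} + \left(21389 - 2 \sqrt{993}\right) = \frac{209962}{9} - 2 \sqrt{993}$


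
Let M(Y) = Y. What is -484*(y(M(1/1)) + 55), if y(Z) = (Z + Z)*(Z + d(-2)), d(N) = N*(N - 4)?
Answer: -39204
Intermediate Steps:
d(N) = N*(-4 + N)
y(Z) = 2*Z*(12 + Z) (y(Z) = (Z + Z)*(Z - 2*(-4 - 2)) = (2*Z)*(Z - 2*(-6)) = (2*Z)*(Z + 12) = (2*Z)*(12 + Z) = 2*Z*(12 + Z))
-484*(y(M(1/1)) + 55) = -484*(2*(12 + 1/1)/1 + 55) = -484*(2*1*(12 + 1) + 55) = -484*(2*1*13 + 55) = -484*(26 + 55) = -484*81 = -39204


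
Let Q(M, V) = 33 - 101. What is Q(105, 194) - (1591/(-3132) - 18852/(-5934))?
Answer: -218900509/3097548 ≈ -70.669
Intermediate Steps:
Q(M, V) = -68
Q(105, 194) - (1591/(-3132) - 18852/(-5934)) = -68 - (1591/(-3132) - 18852/(-5934)) = -68 - (1591*(-1/3132) - 18852*(-1/5934)) = -68 - (-1591/3132 + 3142/989) = -68 - 1*8267245/3097548 = -68 - 8267245/3097548 = -218900509/3097548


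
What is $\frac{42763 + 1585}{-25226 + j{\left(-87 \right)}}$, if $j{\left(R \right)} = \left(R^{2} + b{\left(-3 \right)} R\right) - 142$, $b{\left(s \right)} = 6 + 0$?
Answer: $- \frac{44348}{18321} \approx -2.4206$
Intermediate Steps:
$b{\left(s \right)} = 6$
$j{\left(R \right)} = -142 + R^{2} + 6 R$ ($j{\left(R \right)} = \left(R^{2} + 6 R\right) - 142 = -142 + R^{2} + 6 R$)
$\frac{42763 + 1585}{-25226 + j{\left(-87 \right)}} = \frac{42763 + 1585}{-25226 + \left(-142 + \left(-87\right)^{2} + 6 \left(-87\right)\right)} = \frac{44348}{-25226 - -6905} = \frac{44348}{-25226 + 6905} = \frac{44348}{-18321} = 44348 \left(- \frac{1}{18321}\right) = - \frac{44348}{18321}$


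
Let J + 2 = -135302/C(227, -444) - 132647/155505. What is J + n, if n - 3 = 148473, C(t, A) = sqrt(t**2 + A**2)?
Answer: 23088316723/155505 - 135302*sqrt(248665)/248665 ≈ 1.4820e+5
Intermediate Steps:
C(t, A) = sqrt(A**2 + t**2)
n = 148476 (n = 3 + 148473 = 148476)
J = -443657/155505 - 135302*sqrt(248665)/248665 (J = -2 + (-135302/sqrt((-444)**2 + 227**2) - 132647/155505) = -2 + (-135302/sqrt(197136 + 51529) - 132647*1/155505) = -2 + (-135302*sqrt(248665)/248665 - 132647/155505) = -2 + (-132647/155505 - 135302*sqrt(248665)/248665) = -443657/155505 - 135302*sqrt(248665)/248665 ≈ -274.18)
J + n = (-443657/155505 - 135302*sqrt(248665)/248665) + 148476 = 23088316723/155505 - 135302*sqrt(248665)/248665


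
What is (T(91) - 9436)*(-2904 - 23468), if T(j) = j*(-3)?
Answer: 256045748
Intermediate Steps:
T(j) = -3*j
(T(91) - 9436)*(-2904 - 23468) = (-3*91 - 9436)*(-2904 - 23468) = (-273 - 9436)*(-26372) = -9709*(-26372) = 256045748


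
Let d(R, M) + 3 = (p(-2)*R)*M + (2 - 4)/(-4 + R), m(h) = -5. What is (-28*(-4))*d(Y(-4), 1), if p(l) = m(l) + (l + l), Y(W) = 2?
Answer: -2240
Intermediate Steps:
p(l) = -5 + 2*l (p(l) = -5 + (l + l) = -5 + 2*l)
d(R, M) = -3 - 2/(-4 + R) - 9*M*R (d(R, M) = -3 + (((-5 + 2*(-2))*R)*M + (2 - 4)/(-4 + R)) = -3 + (((-5 - 4)*R)*M - 2/(-4 + R)) = -3 + ((-9*R)*M - 2/(-4 + R)) = -3 + (-9*M*R - 2/(-4 + R)) = -3 + (-2/(-4 + R) - 9*M*R) = -3 - 2/(-4 + R) - 9*M*R)
(-28*(-4))*d(Y(-4), 1) = (-28*(-4))*((10 - 3*2 - 9*1*2**2 + 36*1*2)/(-4 + 2)) = 112*((10 - 6 - 9*1*4 + 72)/(-2)) = 112*(-(10 - 6 - 36 + 72)/2) = 112*(-1/2*40) = 112*(-20) = -2240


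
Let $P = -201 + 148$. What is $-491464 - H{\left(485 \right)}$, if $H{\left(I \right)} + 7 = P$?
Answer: $-491404$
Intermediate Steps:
$P = -53$
$H{\left(I \right)} = -60$ ($H{\left(I \right)} = -7 - 53 = -60$)
$-491464 - H{\left(485 \right)} = -491464 - -60 = -491464 + 60 = -491404$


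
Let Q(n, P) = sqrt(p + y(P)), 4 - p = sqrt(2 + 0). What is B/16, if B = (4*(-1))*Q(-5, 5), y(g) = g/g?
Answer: -sqrt(5 - sqrt(2))/4 ≈ -0.47340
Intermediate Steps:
y(g) = 1
p = 4 - sqrt(2) (p = 4 - sqrt(2 + 0) = 4 - sqrt(2) ≈ 2.5858)
Q(n, P) = sqrt(5 - sqrt(2)) (Q(n, P) = sqrt((4 - sqrt(2)) + 1) = sqrt(5 - sqrt(2)))
B = -4*sqrt(5 - sqrt(2)) (B = (4*(-1))*sqrt(5 - sqrt(2)) = -4*sqrt(5 - sqrt(2)) ≈ -7.5745)
B/16 = (-4*sqrt(5 - sqrt(2)))/16 = -sqrt(5 - sqrt(2))/4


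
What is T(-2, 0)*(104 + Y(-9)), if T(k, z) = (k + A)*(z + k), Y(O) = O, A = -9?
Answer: 2090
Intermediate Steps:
T(k, z) = (-9 + k)*(k + z) (T(k, z) = (k - 9)*(z + k) = (-9 + k)*(k + z))
T(-2, 0)*(104 + Y(-9)) = ((-2)² - 9*(-2) - 9*0 - 2*0)*(104 - 9) = (4 + 18 + 0 + 0)*95 = 22*95 = 2090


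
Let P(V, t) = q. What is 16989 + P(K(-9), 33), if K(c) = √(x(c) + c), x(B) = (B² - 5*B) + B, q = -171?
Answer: 16818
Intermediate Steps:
x(B) = B² - 4*B
K(c) = √(c + c*(-4 + c)) (K(c) = √(c*(-4 + c) + c) = √(c + c*(-4 + c)))
P(V, t) = -171
16989 + P(K(-9), 33) = 16989 - 171 = 16818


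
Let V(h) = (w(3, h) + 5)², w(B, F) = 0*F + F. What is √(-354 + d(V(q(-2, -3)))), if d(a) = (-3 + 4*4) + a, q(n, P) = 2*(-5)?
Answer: 2*I*√79 ≈ 17.776*I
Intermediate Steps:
q(n, P) = -10
w(B, F) = F (w(B, F) = 0 + F = F)
V(h) = (5 + h)² (V(h) = (h + 5)² = (5 + h)²)
d(a) = 13 + a (d(a) = (-3 + 16) + a = 13 + a)
√(-354 + d(V(q(-2, -3)))) = √(-354 + (13 + (5 - 10)²)) = √(-354 + (13 + (-5)²)) = √(-354 + (13 + 25)) = √(-354 + 38) = √(-316) = 2*I*√79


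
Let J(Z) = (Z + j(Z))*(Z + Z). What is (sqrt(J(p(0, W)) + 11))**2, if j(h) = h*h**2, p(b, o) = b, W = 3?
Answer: 11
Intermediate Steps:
j(h) = h**3
J(Z) = 2*Z*(Z + Z**3) (J(Z) = (Z + Z**3)*(Z + Z) = (Z + Z**3)*(2*Z) = 2*Z*(Z + Z**3))
(sqrt(J(p(0, W)) + 11))**2 = (sqrt(2*0**2*(1 + 0**2) + 11))**2 = (sqrt(2*0*(1 + 0) + 11))**2 = (sqrt(2*0*1 + 11))**2 = (sqrt(0 + 11))**2 = (sqrt(11))**2 = 11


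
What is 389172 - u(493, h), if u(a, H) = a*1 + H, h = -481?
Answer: 389160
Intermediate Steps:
u(a, H) = H + a (u(a, H) = a + H = H + a)
389172 - u(493, h) = 389172 - (-481 + 493) = 389172 - 1*12 = 389172 - 12 = 389160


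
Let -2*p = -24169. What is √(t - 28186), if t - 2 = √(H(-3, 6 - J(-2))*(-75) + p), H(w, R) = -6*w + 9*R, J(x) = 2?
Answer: √(-112736 + 2*√32138)/2 ≈ 167.61*I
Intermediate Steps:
p = 24169/2 (p = -½*(-24169) = 24169/2 ≈ 12085.)
t = 2 + √32138/2 (t = 2 + √((-6*(-3) + 9*(6 - 1*2))*(-75) + 24169/2) = 2 + √((18 + 9*(6 - 2))*(-75) + 24169/2) = 2 + √((18 + 9*4)*(-75) + 24169/2) = 2 + √((18 + 36)*(-75) + 24169/2) = 2 + √(54*(-75) + 24169/2) = 2 + √(-4050 + 24169/2) = 2 + √(16069/2) = 2 + √32138/2 ≈ 91.635)
√(t - 28186) = √((2 + √32138/2) - 28186) = √(-28184 + √32138/2)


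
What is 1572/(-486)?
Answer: -262/81 ≈ -3.2346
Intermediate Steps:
1572/(-486) = -1/486*1572 = -262/81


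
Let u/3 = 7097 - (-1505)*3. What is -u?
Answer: -34836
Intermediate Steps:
u = 34836 (u = 3*(7097 - (-1505)*3) = 3*(7097 - 1*(-4515)) = 3*(7097 + 4515) = 3*11612 = 34836)
-u = -1*34836 = -34836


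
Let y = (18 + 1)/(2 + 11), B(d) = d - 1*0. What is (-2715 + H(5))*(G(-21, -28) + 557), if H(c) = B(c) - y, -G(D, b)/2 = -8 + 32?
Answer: -17941741/13 ≈ -1.3801e+6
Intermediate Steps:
B(d) = d (B(d) = d + 0 = d)
y = 19/13 ≈ 1.4615
G(D, b) = -48 (G(D, b) = -2*(-8 + 32) = -2*24 = -48)
H(c) = -19/13 + c (H(c) = c - 1*19/13 = c - 19/13 = -19/13 + c)
(-2715 + H(5))*(G(-21, -28) + 557) = (-2715 + (-19/13 + 5))*(-48 + 557) = (-2715 + 46/13)*509 = -35249/13*509 = -17941741/13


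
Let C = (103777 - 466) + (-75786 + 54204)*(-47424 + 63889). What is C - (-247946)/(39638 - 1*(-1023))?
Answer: -14444589006913/40661 ≈ -3.5524e+8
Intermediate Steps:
C = -355244319 (C = 103311 - 21582*16465 = 103311 - 355347630 = -355244319)
C - (-247946)/(39638 - 1*(-1023)) = -355244319 - (-247946)/(39638 - 1*(-1023)) = -355244319 - (-247946)/(39638 + 1023) = -355244319 - (-247946)/40661 = -355244319 - 1*(-247946/40661) = -355244319 + 247946/40661 = -14444589006913/40661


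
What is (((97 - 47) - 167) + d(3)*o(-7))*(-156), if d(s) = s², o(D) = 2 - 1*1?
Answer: 16848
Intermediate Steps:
o(D) = 1 (o(D) = 2 - 1 = 1)
(((97 - 47) - 167) + d(3)*o(-7))*(-156) = (((97 - 47) - 167) + 3²*1)*(-156) = ((50 - 167) + 9*1)*(-156) = (-117 + 9)*(-156) = -108*(-156) = 16848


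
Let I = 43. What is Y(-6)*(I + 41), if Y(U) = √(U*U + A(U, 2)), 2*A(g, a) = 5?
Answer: 42*√154 ≈ 521.21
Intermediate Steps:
A(g, a) = 5/2 (A(g, a) = (½)*5 = 5/2)
Y(U) = √(5/2 + U²) (Y(U) = √(U*U + 5/2) = √(U² + 5/2) = √(5/2 + U²))
Y(-6)*(I + 41) = (√(10 + 4*(-6)²)/2)*(43 + 41) = (√(10 + 4*36)/2)*84 = (√(10 + 144)/2)*84 = (√154/2)*84 = 42*√154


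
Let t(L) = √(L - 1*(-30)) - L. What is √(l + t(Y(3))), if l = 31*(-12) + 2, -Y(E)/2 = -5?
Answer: √(-380 + 2*√10) ≈ 19.331*I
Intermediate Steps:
Y(E) = 10 (Y(E) = -2*(-5) = 10)
l = -370 (l = -372 + 2 = -370)
t(L) = √(30 + L) - L (t(L) = √(L + 30) - L = √(30 + L) - L)
√(l + t(Y(3))) = √(-370 + (√(30 + 10) - 1*10)) = √(-370 + (√40 - 10)) = √(-370 + (2*√10 - 10)) = √(-370 + (-10 + 2*√10)) = √(-380 + 2*√10)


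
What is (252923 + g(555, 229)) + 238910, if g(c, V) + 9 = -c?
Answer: 491269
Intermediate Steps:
g(c, V) = -9 - c
(252923 + g(555, 229)) + 238910 = (252923 + (-9 - 1*555)) + 238910 = (252923 + (-9 - 555)) + 238910 = (252923 - 564) + 238910 = 252359 + 238910 = 491269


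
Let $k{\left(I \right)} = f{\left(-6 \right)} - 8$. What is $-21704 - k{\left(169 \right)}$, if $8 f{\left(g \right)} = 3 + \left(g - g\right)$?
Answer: $- \frac{173571}{8} \approx -21696.0$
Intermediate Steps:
$f{\left(g \right)} = \frac{3}{8}$ ($f{\left(g \right)} = \frac{3 + \left(g - g\right)}{8} = \frac{3 + 0}{8} = \frac{1}{8} \cdot 3 = \frac{3}{8}$)
$k{\left(I \right)} = - \frac{61}{8}$ ($k{\left(I \right)} = \frac{3}{8} - 8 = - \frac{61}{8}$)
$-21704 - k{\left(169 \right)} = -21704 - - \frac{61}{8} = -21704 + \frac{61}{8} = - \frac{173571}{8}$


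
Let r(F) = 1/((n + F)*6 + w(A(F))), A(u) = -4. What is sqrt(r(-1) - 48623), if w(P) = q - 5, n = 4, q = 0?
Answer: I*sqrt(8217274)/13 ≈ 220.51*I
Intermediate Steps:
w(P) = -5 (w(P) = 0 - 5 = -5)
r(F) = 1/(19 + 6*F) (r(F) = 1/((4 + F)*6 - 5) = 1/((24 + 6*F) - 5) = 1/(19 + 6*F))
sqrt(r(-1) - 48623) = sqrt(1/(19 + 6*(-1)) - 48623) = sqrt(1/(19 - 6) - 48623) = sqrt(1/13 - 48623) = sqrt(-632098/13) = I*sqrt(8217274)/13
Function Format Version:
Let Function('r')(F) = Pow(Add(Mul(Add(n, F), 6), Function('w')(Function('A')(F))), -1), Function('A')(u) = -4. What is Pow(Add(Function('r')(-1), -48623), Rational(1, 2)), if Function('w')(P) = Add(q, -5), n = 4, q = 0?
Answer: Mul(Rational(1, 13), I, Pow(8217274, Rational(1, 2))) ≈ Mul(220.51, I)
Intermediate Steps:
Function('w')(P) = -5 (Function('w')(P) = Add(0, -5) = -5)
Function('r')(F) = Pow(Add(19, Mul(6, F)), -1) (Function('r')(F) = Pow(Add(Mul(Add(4, F), 6), -5), -1) = Pow(Add(Add(24, Mul(6, F)), -5), -1) = Pow(Add(19, Mul(6, F)), -1))
Pow(Add(Function('r')(-1), -48623), Rational(1, 2)) = Pow(Add(Pow(Add(19, Mul(6, -1)), -1), -48623), Rational(1, 2)) = Pow(Add(Pow(Add(19, -6), -1), -48623), Rational(1, 2)) = Pow(Add(Pow(13, -1), -48623), Rational(1, 2)) = Pow(Add(Rational(1, 13), -48623), Rational(1, 2)) = Pow(Rational(-632098, 13), Rational(1, 2)) = Mul(Rational(1, 13), I, Pow(8217274, Rational(1, 2)))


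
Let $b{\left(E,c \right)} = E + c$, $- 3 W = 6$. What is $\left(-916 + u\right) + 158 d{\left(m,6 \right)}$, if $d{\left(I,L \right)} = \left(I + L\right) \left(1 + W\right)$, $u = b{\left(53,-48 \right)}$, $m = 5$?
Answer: $-2649$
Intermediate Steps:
$W = -2$ ($W = \left(- \frac{1}{3}\right) 6 = -2$)
$u = 5$ ($u = 53 - 48 = 5$)
$d{\left(I,L \right)} = - I - L$ ($d{\left(I,L \right)} = \left(I + L\right) \left(1 - 2\right) = \left(I + L\right) \left(-1\right) = - I - L$)
$\left(-916 + u\right) + 158 d{\left(m,6 \right)} = \left(-916 + 5\right) + 158 \left(\left(-1\right) 5 - 6\right) = -911 + 158 \left(-5 - 6\right) = -911 + 158 \left(-11\right) = -911 - 1738 = -2649$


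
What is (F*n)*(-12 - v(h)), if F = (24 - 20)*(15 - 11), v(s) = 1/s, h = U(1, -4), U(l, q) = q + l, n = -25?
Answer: 14000/3 ≈ 4666.7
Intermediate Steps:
U(l, q) = l + q
h = -3 (h = 1 - 4 = -3)
F = 16 (F = 4*4 = 16)
(F*n)*(-12 - v(h)) = (16*(-25))*(-12 - 1/(-3)) = -400*(-12 - 1*(-1/3)) = -400*(-12 + 1/3) = -400*(-35/3) = 14000/3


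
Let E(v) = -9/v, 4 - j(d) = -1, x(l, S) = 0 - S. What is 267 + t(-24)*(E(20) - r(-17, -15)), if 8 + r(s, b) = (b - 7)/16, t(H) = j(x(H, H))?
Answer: 2493/8 ≈ 311.63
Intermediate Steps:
x(l, S) = -S
j(d) = 5 (j(d) = 4 - 1*(-1) = 4 + 1 = 5)
t(H) = 5
r(s, b) = -135/16 + b/16 (r(s, b) = -8 + (b - 7)/16 = -8 + (-7 + b)*(1/16) = -8 + (-7/16 + b/16) = -135/16 + b/16)
267 + t(-24)*(E(20) - r(-17, -15)) = 267 + 5*(-9/20 - (-135/16 + (1/16)*(-15))) = 267 + 5*(-9*1/20 - (-135/16 - 15/16)) = 267 + 5*(-9/20 - 1*(-75/8)) = 267 + 5*(-9/20 + 75/8) = 267 + 5*(357/40) = 267 + 357/8 = 2493/8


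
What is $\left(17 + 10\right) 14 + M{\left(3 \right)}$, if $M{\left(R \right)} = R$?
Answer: $381$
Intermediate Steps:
$\left(17 + 10\right) 14 + M{\left(3 \right)} = \left(17 + 10\right) 14 + 3 = 27 \cdot 14 + 3 = 378 + 3 = 381$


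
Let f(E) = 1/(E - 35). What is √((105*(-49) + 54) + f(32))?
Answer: I*√45822/3 ≈ 71.354*I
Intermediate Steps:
f(E) = 1/(-35 + E)
√((105*(-49) + 54) + f(32)) = √((105*(-49) + 54) + 1/(-35 + 32)) = √((-5145 + 54) + 1/(-3)) = √(-5091 - ⅓) = √(-15274/3) = I*√45822/3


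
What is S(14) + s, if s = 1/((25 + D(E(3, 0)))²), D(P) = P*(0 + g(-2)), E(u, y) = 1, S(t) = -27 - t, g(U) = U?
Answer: -21688/529 ≈ -40.998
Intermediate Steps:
D(P) = -2*P (D(P) = P*(0 - 2) = P*(-2) = -2*P)
s = 1/529 (s = 1/((25 - 2*1)²) = 1/((25 - 2)²) = 1/(23²) = 1/529 ≈ 0.0018904)
S(14) + s = (-27 - 1*14) + 1/529 = (-27 - 14) + 1/529 = -41 + 1/529 = -21688/529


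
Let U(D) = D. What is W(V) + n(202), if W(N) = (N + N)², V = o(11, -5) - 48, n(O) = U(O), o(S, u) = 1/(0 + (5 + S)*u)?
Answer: 15076481/1600 ≈ 9422.8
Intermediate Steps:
o(S, u) = 1/(u*(5 + S)) (o(S, u) = 1/(0 + u*(5 + S)) = 1/(u*(5 + S)))
n(O) = O
V = -3841/80 (V = 1/((-5)*(5 + 11)) - 48 = -⅕/16 - 48 = -⅕*1/16 - 48 = -1/80 - 48 = -3841/80 ≈ -48.013)
W(N) = 4*N² (W(N) = (2*N)² = 4*N²)
W(V) + n(202) = 4*(-3841/80)² + 202 = 4*(14753281/6400) + 202 = 14753281/1600 + 202 = 15076481/1600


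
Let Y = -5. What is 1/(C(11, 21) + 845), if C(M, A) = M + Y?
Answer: 1/851 ≈ 0.0011751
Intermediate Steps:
C(M, A) = -5 + M (C(M, A) = M - 5 = -5 + M)
1/(C(11, 21) + 845) = 1/((-5 + 11) + 845) = 1/(6 + 845) = 1/851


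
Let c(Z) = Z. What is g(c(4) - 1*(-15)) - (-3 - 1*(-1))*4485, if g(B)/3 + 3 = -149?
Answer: 8514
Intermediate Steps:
g(B) = -456 (g(B) = -9 + 3*(-149) = -9 - 447 = -456)
g(c(4) - 1*(-15)) - (-3 - 1*(-1))*4485 = -456 - (-3 - 1*(-1))*4485 = -456 - (-3 + 1)*4485 = -456 - (-2)*4485 = -456 - 1*(-8970) = -456 + 8970 = 8514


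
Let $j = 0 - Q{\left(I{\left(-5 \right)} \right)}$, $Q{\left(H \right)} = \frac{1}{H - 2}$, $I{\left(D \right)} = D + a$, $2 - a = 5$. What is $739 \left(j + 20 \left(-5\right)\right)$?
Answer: $- \frac{738261}{10} \approx -73826.0$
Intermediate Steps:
$a = -3$ ($a = 2 - 5 = -3$)
$I{\left(D \right)} = -3 + D$ ($I{\left(D \right)} = D - 3 = -3 + D$)
$Q{\left(H \right)} = \frac{1}{-2 + H}$
$j = \frac{1}{10}$ ($j = 0 - \frac{1}{-2 - 8} = 0 - \frac{1}{-10} = 0 - - \frac{1}{10} = 0 + \frac{1}{10} = \frac{1}{10} \approx 0.1$)
$739 \left(j + 20 \left(-5\right)\right) = 739 \left(\frac{1}{10} + 20 \left(-5\right)\right) = 739 \left(\frac{1}{10} - 100\right) = 739 \left(- \frac{999}{10}\right) = - \frac{738261}{10}$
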